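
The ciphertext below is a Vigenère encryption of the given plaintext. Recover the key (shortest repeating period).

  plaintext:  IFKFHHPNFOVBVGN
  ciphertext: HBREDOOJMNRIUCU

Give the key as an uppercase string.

ZWH

  i= 0: H-I = 25 → Z
  i= 1: B-F = 22 → W
  i= 2: R-K =  7 → H
  i= 3: E-F = 25 → Z
  i= 4: D-H = 22 → W
  i= 5: O-H =  7 → H
  i= 6: O-P = 25 → Z
  i= 7: J-N = 22 → W
  i= 8: M-F =  7 → H
  i= 9: N-O = 25 → Z
  i=10: R-V = 22 → W
  i=11: I-B =  7 → H
  i=12: U-V = 25 → Z
  i=13: C-G = 22 → W
  i=14: U-N =  7 → H
  shifts repeat with period 3: ZWH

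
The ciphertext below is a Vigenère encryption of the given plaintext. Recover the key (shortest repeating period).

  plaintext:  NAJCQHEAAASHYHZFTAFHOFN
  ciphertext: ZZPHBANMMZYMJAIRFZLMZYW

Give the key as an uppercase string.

MZGFLTJM

  i= 0: Z-N = 12 → M
  i= 1: Z-A = 25 → Z
  i= 2: P-J =  6 → G
  i= 3: H-C =  5 → F
  i= 4: B-Q = 11 → L
  i= 5: A-H = 19 → T
  i= 6: N-E =  9 → J
  i= 7: M-A = 12 → M
  i= 8: M-A = 12 → M
  i= 9: Z-A = 25 → Z
  i=10: Y-S =  6 → G
  i=11: M-H =  5 → F
  i=12: J-Y = 11 → L
  i=13: A-H = 19 → T
  i=14: I-Z =  9 → J
  i=15: R-F = 12 → M
  i=16: F-T = 12 → M
  i=17: Z-A = 25 → Z
  i=18: L-F =  6 → G
  i=19: M-H =  5 → F
  i=20: Z-O = 11 → L
  i=21: Y-F = 19 → T
  i=22: W-N =  9 → J
  shifts repeat with period 8: MZGFLTJM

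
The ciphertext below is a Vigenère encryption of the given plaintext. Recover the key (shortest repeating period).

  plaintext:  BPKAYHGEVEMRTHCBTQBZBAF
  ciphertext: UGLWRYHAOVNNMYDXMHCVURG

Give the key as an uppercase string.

TRBW

  i= 0: U-B = 19 → T
  i= 1: G-P = 17 → R
  i= 2: L-K =  1 → B
  i= 3: W-A = 22 → W
  i= 4: R-Y = 19 → T
  i= 5: Y-H = 17 → R
  i= 6: H-G =  1 → B
  i= 7: A-E = 22 → W
  i= 8: O-V = 19 → T
  i= 9: V-E = 17 → R
  i=10: N-M =  1 → B
  i=11: N-R = 22 → W
  i=12: M-T = 19 → T
  i=13: Y-H = 17 → R
  i=14: D-C =  1 → B
  i=15: X-B = 22 → W
  i=16: M-T = 19 → T
  i=17: H-Q = 17 → R
  i=18: C-B =  1 → B
  i=19: V-Z = 22 → W
  i=20: U-B = 19 → T
  i=21: R-A = 17 → R
  i=22: G-F =  1 → B
  shifts repeat with period 4: TRBW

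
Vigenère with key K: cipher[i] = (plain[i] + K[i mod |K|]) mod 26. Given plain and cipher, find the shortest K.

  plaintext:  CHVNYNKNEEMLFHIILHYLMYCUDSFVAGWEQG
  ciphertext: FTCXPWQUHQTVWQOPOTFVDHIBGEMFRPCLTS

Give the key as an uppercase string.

DMHKRJGH

  i= 0: F-C =  3 → D
  i= 1: T-H = 12 → M
  i= 2: C-V =  7 → H
  i= 3: X-N = 10 → K
  i= 4: P-Y = 17 → R
  i= 5: W-N =  9 → J
  i= 6: Q-K =  6 → G
  i= 7: U-N =  7 → H
  i= 8: H-E =  3 → D
  i= 9: Q-E = 12 → M
  i=10: T-M =  7 → H
  i=11: V-L = 10 → K
  i=12: W-F = 17 → R
  i=13: Q-H =  9 → J
  i=14: O-I =  6 → G
  i=15: P-I =  7 → H
  i=16: O-L =  3 → D
  i=17: T-H = 12 → M
  i=18: F-Y =  7 → H
  i=19: V-L = 10 → K
  i=20: D-M = 17 → R
  i=21: H-Y =  9 → J
  i=22: I-C =  6 → G
  i=23: B-U =  7 → H
  i=24: G-D =  3 → D
  i=25: E-S = 12 → M
  i=26: M-F =  7 → H
  i=27: F-V = 10 → K
  i=28: R-A = 17 → R
  i=29: P-G =  9 → J
  i=30: C-W =  6 → G
  i=31: L-E =  7 → H
  i=32: T-Q =  3 → D
  i=33: S-G = 12 → M
  shifts repeat with period 8: DMHKRJGH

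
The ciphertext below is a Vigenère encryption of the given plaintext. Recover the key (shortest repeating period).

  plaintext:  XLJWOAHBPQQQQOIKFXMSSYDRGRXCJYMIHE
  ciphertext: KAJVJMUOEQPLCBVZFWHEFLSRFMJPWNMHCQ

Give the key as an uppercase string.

  i= 0: K-X = 13 → N
  i= 1: A-L = 15 → P
  i= 2: J-J =  0 → A
  i= 3: V-W = 25 → Z
  i= 4: J-O = 21 → V
  i= 5: M-A = 12 → M
  i= 6: U-H = 13 → N
  i= 7: O-B = 13 → N
  i= 8: E-P = 15 → P
  i= 9: Q-Q =  0 → A
  i=10: P-Q = 25 → Z
  i=11: L-Q = 21 → V
  i=12: C-Q = 12 → M
  i=13: B-O = 13 → N
  i=14: V-I = 13 → N
  i=15: Z-K = 15 → P
  i=16: F-F =  0 → A
  i=17: W-X = 25 → Z
  i=18: H-M = 21 → V
  i=19: E-S = 12 → M
  i=20: F-S = 13 → N
  i=21: L-Y = 13 → N
  i=22: S-D = 15 → P
  i=23: R-R =  0 → A
  i=24: F-G = 25 → Z
  i=25: M-R = 21 → V
  i=26: J-X = 12 → M
  i=27: P-C = 13 → N
  i=28: W-J = 13 → N
  i=29: N-Y = 15 → P
  i=30: M-M =  0 → A
  i=31: H-I = 25 → Z
  i=32: C-H = 21 → V
  i=33: Q-E = 12 → M
  shifts repeat with period 7: NPAZVMN

NPAZVMN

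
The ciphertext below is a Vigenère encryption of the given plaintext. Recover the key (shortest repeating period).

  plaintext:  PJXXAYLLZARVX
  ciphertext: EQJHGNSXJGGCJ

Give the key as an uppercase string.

PHMKG

  i= 0: E-P = 15 → P
  i= 1: Q-J =  7 → H
  i= 2: J-X = 12 → M
  i= 3: H-X = 10 → K
  i= 4: G-A =  6 → G
  i= 5: N-Y = 15 → P
  i= 6: S-L =  7 → H
  i= 7: X-L = 12 → M
  i= 8: J-Z = 10 → K
  i= 9: G-A =  6 → G
  i=10: G-R = 15 → P
  i=11: C-V =  7 → H
  i=12: J-X = 12 → M
  shifts repeat with period 5: PHMKG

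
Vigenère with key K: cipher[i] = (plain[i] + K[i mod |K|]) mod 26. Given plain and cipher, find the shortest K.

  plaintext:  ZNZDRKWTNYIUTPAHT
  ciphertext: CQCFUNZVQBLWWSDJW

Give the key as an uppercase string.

DDDC

  i= 0: C-Z =  3 → D
  i= 1: Q-N =  3 → D
  i= 2: C-Z =  3 → D
  i= 3: F-D =  2 → C
  i= 4: U-R =  3 → D
  i= 5: N-K =  3 → D
  i= 6: Z-W =  3 → D
  i= 7: V-T =  2 → C
  i= 8: Q-N =  3 → D
  i= 9: B-Y =  3 → D
  i=10: L-I =  3 → D
  i=11: W-U =  2 → C
  i=12: W-T =  3 → D
  i=13: S-P =  3 → D
  i=14: D-A =  3 → D
  i=15: J-H =  2 → C
  i=16: W-T =  3 → D
  shifts repeat with period 4: DDDC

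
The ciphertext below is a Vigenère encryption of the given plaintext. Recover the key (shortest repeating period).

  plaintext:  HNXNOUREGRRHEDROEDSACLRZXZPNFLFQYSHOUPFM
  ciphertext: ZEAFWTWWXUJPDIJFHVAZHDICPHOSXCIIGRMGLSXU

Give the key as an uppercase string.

SRDSIZF

  i= 0: Z-H = 18 → S
  i= 1: E-N = 17 → R
  i= 2: A-X =  3 → D
  i= 3: F-N = 18 → S
  i= 4: W-O =  8 → I
  i= 5: T-U = 25 → Z
  i= 6: W-R =  5 → F
  i= 7: W-E = 18 → S
  i= 8: X-G = 17 → R
  i= 9: U-R =  3 → D
  i=10: J-R = 18 → S
  i=11: P-H =  8 → I
  i=12: D-E = 25 → Z
  i=13: I-D =  5 → F
  i=14: J-R = 18 → S
  i=15: F-O = 17 → R
  i=16: H-E =  3 → D
  i=17: V-D = 18 → S
  i=18: A-S =  8 → I
  i=19: Z-A = 25 → Z
  i=20: H-C =  5 → F
  i=21: D-L = 18 → S
  i=22: I-R = 17 → R
  i=23: C-Z =  3 → D
  i=24: P-X = 18 → S
  i=25: H-Z =  8 → I
  i=26: O-P = 25 → Z
  i=27: S-N =  5 → F
  i=28: X-F = 18 → S
  i=29: C-L = 17 → R
  i=30: I-F =  3 → D
  i=31: I-Q = 18 → S
  i=32: G-Y =  8 → I
  i=33: R-S = 25 → Z
  i=34: M-H =  5 → F
  i=35: G-O = 18 → S
  i=36: L-U = 17 → R
  i=37: S-P =  3 → D
  i=38: X-F = 18 → S
  i=39: U-M =  8 → I
  shifts repeat with period 7: SRDSIZF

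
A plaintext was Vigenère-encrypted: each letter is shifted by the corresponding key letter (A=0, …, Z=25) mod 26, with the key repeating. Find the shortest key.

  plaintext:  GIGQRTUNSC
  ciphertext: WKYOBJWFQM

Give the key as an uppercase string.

QCSYK

  i= 0: W-G = 16 → Q
  i= 1: K-I =  2 → C
  i= 2: Y-G = 18 → S
  i= 3: O-Q = 24 → Y
  i= 4: B-R = 10 → K
  i= 5: J-T = 16 → Q
  i= 6: W-U =  2 → C
  i= 7: F-N = 18 → S
  i= 8: Q-S = 24 → Y
  i= 9: M-C = 10 → K
  shifts repeat with period 5: QCSYK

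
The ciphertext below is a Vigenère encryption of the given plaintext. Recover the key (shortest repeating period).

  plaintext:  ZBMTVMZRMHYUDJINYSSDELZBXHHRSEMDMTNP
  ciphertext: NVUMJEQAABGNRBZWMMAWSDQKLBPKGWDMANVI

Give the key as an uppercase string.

OUITOSRJ

  i= 0: N-Z = 14 → O
  i= 1: V-B = 20 → U
  i= 2: U-M =  8 → I
  i= 3: M-T = 19 → T
  i= 4: J-V = 14 → O
  i= 5: E-M = 18 → S
  i= 6: Q-Z = 17 → R
  i= 7: A-R =  9 → J
  i= 8: A-M = 14 → O
  i= 9: B-H = 20 → U
  i=10: G-Y =  8 → I
  i=11: N-U = 19 → T
  i=12: R-D = 14 → O
  i=13: B-J = 18 → S
  i=14: Z-I = 17 → R
  i=15: W-N =  9 → J
  i=16: M-Y = 14 → O
  i=17: M-S = 20 → U
  i=18: A-S =  8 → I
  i=19: W-D = 19 → T
  i=20: S-E = 14 → O
  i=21: D-L = 18 → S
  i=22: Q-Z = 17 → R
  i=23: K-B =  9 → J
  i=24: L-X = 14 → O
  i=25: B-H = 20 → U
  i=26: P-H =  8 → I
  i=27: K-R = 19 → T
  i=28: G-S = 14 → O
  i=29: W-E = 18 → S
  i=30: D-M = 17 → R
  i=31: M-D =  9 → J
  i=32: A-M = 14 → O
  i=33: N-T = 20 → U
  i=34: V-N =  8 → I
  i=35: I-P = 19 → T
  shifts repeat with period 8: OUITOSRJ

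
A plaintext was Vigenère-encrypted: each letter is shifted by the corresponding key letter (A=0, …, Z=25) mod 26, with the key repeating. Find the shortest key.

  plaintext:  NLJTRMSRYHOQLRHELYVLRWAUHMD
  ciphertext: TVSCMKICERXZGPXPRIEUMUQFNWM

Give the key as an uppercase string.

GKJJVYQL

  i= 0: T-N =  6 → G
  i= 1: V-L = 10 → K
  i= 2: S-J =  9 → J
  i= 3: C-T =  9 → J
  i= 4: M-R = 21 → V
  i= 5: K-M = 24 → Y
  i= 6: I-S = 16 → Q
  i= 7: C-R = 11 → L
  i= 8: E-Y =  6 → G
  i= 9: R-H = 10 → K
  i=10: X-O =  9 → J
  i=11: Z-Q =  9 → J
  i=12: G-L = 21 → V
  i=13: P-R = 24 → Y
  i=14: X-H = 16 → Q
  i=15: P-E = 11 → L
  i=16: R-L =  6 → G
  i=17: I-Y = 10 → K
  i=18: E-V =  9 → J
  i=19: U-L =  9 → J
  i=20: M-R = 21 → V
  i=21: U-W = 24 → Y
  i=22: Q-A = 16 → Q
  i=23: F-U = 11 → L
  i=24: N-H =  6 → G
  i=25: W-M = 10 → K
  i=26: M-D =  9 → J
  shifts repeat with period 8: GKJJVYQL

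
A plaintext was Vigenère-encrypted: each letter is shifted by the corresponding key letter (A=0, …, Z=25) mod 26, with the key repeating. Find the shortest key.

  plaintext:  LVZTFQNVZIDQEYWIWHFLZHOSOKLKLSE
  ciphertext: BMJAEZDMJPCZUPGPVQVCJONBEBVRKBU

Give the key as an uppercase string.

  i= 0: B-L = 16 → Q
  i= 1: M-V = 17 → R
  i= 2: J-Z = 10 → K
  i= 3: A-T =  7 → H
  i= 4: E-F = 25 → Z
  i= 5: Z-Q =  9 → J
  i= 6: D-N = 16 → Q
  i= 7: M-V = 17 → R
  i= 8: J-Z = 10 → K
  i= 9: P-I =  7 → H
  i=10: C-D = 25 → Z
  i=11: Z-Q =  9 → J
  i=12: U-E = 16 → Q
  i=13: P-Y = 17 → R
  i=14: G-W = 10 → K
  i=15: P-I =  7 → H
  i=16: V-W = 25 → Z
  i=17: Q-H =  9 → J
  i=18: V-F = 16 → Q
  i=19: C-L = 17 → R
  i=20: J-Z = 10 → K
  i=21: O-H =  7 → H
  i=22: N-O = 25 → Z
  i=23: B-S =  9 → J
  i=24: E-O = 16 → Q
  i=25: B-K = 17 → R
  i=26: V-L = 10 → K
  i=27: R-K =  7 → H
  i=28: K-L = 25 → Z
  i=29: B-S =  9 → J
  i=30: U-E = 16 → Q
  shifts repeat with period 6: QRKHZJ

QRKHZJ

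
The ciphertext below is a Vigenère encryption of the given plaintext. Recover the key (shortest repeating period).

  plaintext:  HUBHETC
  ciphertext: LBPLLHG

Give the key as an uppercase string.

  i= 0: L-H =  4 → E
  i= 1: B-U =  7 → H
  i= 2: P-B = 14 → O
  i= 3: L-H =  4 → E
  i= 4: L-E =  7 → H
  i= 5: H-T = 14 → O
  i= 6: G-C =  4 → E
  shifts repeat with period 3: EHO

EHO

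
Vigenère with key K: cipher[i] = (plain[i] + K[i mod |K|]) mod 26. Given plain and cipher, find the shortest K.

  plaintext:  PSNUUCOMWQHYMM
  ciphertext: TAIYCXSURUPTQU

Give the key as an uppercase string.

EIV

  i= 0: T-P =  4 → E
  i= 1: A-S =  8 → I
  i= 2: I-N = 21 → V
  i= 3: Y-U =  4 → E
  i= 4: C-U =  8 → I
  i= 5: X-C = 21 → V
  i= 6: S-O =  4 → E
  i= 7: U-M =  8 → I
  i= 8: R-W = 21 → V
  i= 9: U-Q =  4 → E
  i=10: P-H =  8 → I
  i=11: T-Y = 21 → V
  i=12: Q-M =  4 → E
  i=13: U-M =  8 → I
  shifts repeat with period 3: EIV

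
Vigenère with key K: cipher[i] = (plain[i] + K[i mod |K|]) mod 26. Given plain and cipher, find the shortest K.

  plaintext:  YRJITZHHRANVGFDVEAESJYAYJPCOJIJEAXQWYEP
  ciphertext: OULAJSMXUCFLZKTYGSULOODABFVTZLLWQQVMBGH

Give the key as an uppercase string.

QDCSQTF

  i= 0: O-Y = 16 → Q
  i= 1: U-R =  3 → D
  i= 2: L-J =  2 → C
  i= 3: A-I = 18 → S
  i= 4: J-T = 16 → Q
  i= 5: S-Z = 19 → T
  i= 6: M-H =  5 → F
  i= 7: X-H = 16 → Q
  i= 8: U-R =  3 → D
  i= 9: C-A =  2 → C
  i=10: F-N = 18 → S
  i=11: L-V = 16 → Q
  i=12: Z-G = 19 → T
  i=13: K-F =  5 → F
  i=14: T-D = 16 → Q
  i=15: Y-V =  3 → D
  i=16: G-E =  2 → C
  i=17: S-A = 18 → S
  i=18: U-E = 16 → Q
  i=19: L-S = 19 → T
  i=20: O-J =  5 → F
  i=21: O-Y = 16 → Q
  i=22: D-A =  3 → D
  i=23: A-Y =  2 → C
  i=24: B-J = 18 → S
  i=25: F-P = 16 → Q
  i=26: V-C = 19 → T
  i=27: T-O =  5 → F
  i=28: Z-J = 16 → Q
  i=29: L-I =  3 → D
  i=30: L-J =  2 → C
  i=31: W-E = 18 → S
  i=32: Q-A = 16 → Q
  i=33: Q-X = 19 → T
  i=34: V-Q =  5 → F
  i=35: M-W = 16 → Q
  i=36: B-Y =  3 → D
  i=37: G-E =  2 → C
  i=38: H-P = 18 → S
  shifts repeat with period 7: QDCSQTF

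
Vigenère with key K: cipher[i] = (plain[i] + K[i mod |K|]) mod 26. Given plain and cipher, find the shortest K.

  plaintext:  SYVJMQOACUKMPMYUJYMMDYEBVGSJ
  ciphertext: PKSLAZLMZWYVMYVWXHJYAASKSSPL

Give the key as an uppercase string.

XMXCOJ

  i= 0: P-S = 23 → X
  i= 1: K-Y = 12 → M
  i= 2: S-V = 23 → X
  i= 3: L-J =  2 → C
  i= 4: A-M = 14 → O
  i= 5: Z-Q =  9 → J
  i= 6: L-O = 23 → X
  i= 7: M-A = 12 → M
  i= 8: Z-C = 23 → X
  i= 9: W-U =  2 → C
  i=10: Y-K = 14 → O
  i=11: V-M =  9 → J
  i=12: M-P = 23 → X
  i=13: Y-M = 12 → M
  i=14: V-Y = 23 → X
  i=15: W-U =  2 → C
  i=16: X-J = 14 → O
  i=17: H-Y =  9 → J
  i=18: J-M = 23 → X
  i=19: Y-M = 12 → M
  i=20: A-D = 23 → X
  i=21: A-Y =  2 → C
  i=22: S-E = 14 → O
  i=23: K-B =  9 → J
  i=24: S-V = 23 → X
  i=25: S-G = 12 → M
  i=26: P-S = 23 → X
  i=27: L-J =  2 → C
  shifts repeat with period 6: XMXCOJ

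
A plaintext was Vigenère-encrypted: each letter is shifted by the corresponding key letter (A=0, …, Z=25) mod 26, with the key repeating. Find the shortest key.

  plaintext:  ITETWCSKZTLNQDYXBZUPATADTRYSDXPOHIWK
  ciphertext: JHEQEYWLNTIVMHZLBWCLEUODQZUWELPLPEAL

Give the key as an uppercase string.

  i= 0: J-I =  1 → B
  i= 1: H-T = 14 → O
  i= 2: E-E =  0 → A
  i= 3: Q-T = 23 → X
  i= 4: E-W =  8 → I
  i= 5: Y-C = 22 → W
  i= 6: W-S =  4 → E
  i= 7: L-K =  1 → B
  i= 8: N-Z = 14 → O
  i= 9: T-T =  0 → A
  i=10: I-L = 23 → X
  i=11: V-N =  8 → I
  i=12: M-Q = 22 → W
  i=13: H-D =  4 → E
  i=14: Z-Y =  1 → B
  i=15: L-X = 14 → O
  i=16: B-B =  0 → A
  i=17: W-Z = 23 → X
  i=18: C-U =  8 → I
  i=19: L-P = 22 → W
  i=20: E-A =  4 → E
  i=21: U-T =  1 → B
  i=22: O-A = 14 → O
  i=23: D-D =  0 → A
  i=24: Q-T = 23 → X
  i=25: Z-R =  8 → I
  i=26: U-Y = 22 → W
  i=27: W-S =  4 → E
  i=28: E-D =  1 → B
  i=29: L-X = 14 → O
  i=30: P-P =  0 → A
  i=31: L-O = 23 → X
  i=32: P-H =  8 → I
  i=33: E-I = 22 → W
  i=34: A-W =  4 → E
  i=35: L-K =  1 → B
  shifts repeat with period 7: BOAXIWE

BOAXIWE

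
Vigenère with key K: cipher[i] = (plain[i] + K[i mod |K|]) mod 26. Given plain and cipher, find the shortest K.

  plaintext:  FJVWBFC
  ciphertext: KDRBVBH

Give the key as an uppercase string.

  i= 0: K-F =  5 → F
  i= 1: D-J = 20 → U
  i= 2: R-V = 22 → W
  i= 3: B-W =  5 → F
  i= 4: V-B = 20 → U
  i= 5: B-F = 22 → W
  i= 6: H-C =  5 → F
  shifts repeat with period 3: FUW

FUW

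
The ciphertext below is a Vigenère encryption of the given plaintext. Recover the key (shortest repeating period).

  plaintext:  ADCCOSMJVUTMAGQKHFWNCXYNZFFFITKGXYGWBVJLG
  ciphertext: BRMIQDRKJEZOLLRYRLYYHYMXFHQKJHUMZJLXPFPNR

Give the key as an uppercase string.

BOKGCLF

  i= 0: B-A =  1 → B
  i= 1: R-D = 14 → O
  i= 2: M-C = 10 → K
  i= 3: I-C =  6 → G
  i= 4: Q-O =  2 → C
  i= 5: D-S = 11 → L
  i= 6: R-M =  5 → F
  i= 7: K-J =  1 → B
  i= 8: J-V = 14 → O
  i= 9: E-U = 10 → K
  i=10: Z-T =  6 → G
  i=11: O-M =  2 → C
  i=12: L-A = 11 → L
  i=13: L-G =  5 → F
  i=14: R-Q =  1 → B
  i=15: Y-K = 14 → O
  i=16: R-H = 10 → K
  i=17: L-F =  6 → G
  i=18: Y-W =  2 → C
  i=19: Y-N = 11 → L
  i=20: H-C =  5 → F
  i=21: Y-X =  1 → B
  i=22: M-Y = 14 → O
  i=23: X-N = 10 → K
  i=24: F-Z =  6 → G
  i=25: H-F =  2 → C
  i=26: Q-F = 11 → L
  i=27: K-F =  5 → F
  i=28: J-I =  1 → B
  i=29: H-T = 14 → O
  i=30: U-K = 10 → K
  i=31: M-G =  6 → G
  i=32: Z-X =  2 → C
  i=33: J-Y = 11 → L
  i=34: L-G =  5 → F
  i=35: X-W =  1 → B
  i=36: P-B = 14 → O
  i=37: F-V = 10 → K
  i=38: P-J =  6 → G
  i=39: N-L =  2 → C
  i=40: R-G = 11 → L
  shifts repeat with period 7: BOKGCLF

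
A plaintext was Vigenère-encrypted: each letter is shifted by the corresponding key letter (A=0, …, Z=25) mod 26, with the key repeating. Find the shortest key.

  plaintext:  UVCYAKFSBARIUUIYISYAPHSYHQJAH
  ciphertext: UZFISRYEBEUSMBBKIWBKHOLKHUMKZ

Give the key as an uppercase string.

AEDKSHTM

  i= 0: U-U =  0 → A
  i= 1: Z-V =  4 → E
  i= 2: F-C =  3 → D
  i= 3: I-Y = 10 → K
  i= 4: S-A = 18 → S
  i= 5: R-K =  7 → H
  i= 6: Y-F = 19 → T
  i= 7: E-S = 12 → M
  i= 8: B-B =  0 → A
  i= 9: E-A =  4 → E
  i=10: U-R =  3 → D
  i=11: S-I = 10 → K
  i=12: M-U = 18 → S
  i=13: B-U =  7 → H
  i=14: B-I = 19 → T
  i=15: K-Y = 12 → M
  i=16: I-I =  0 → A
  i=17: W-S =  4 → E
  i=18: B-Y =  3 → D
  i=19: K-A = 10 → K
  i=20: H-P = 18 → S
  i=21: O-H =  7 → H
  i=22: L-S = 19 → T
  i=23: K-Y = 12 → M
  i=24: H-H =  0 → A
  i=25: U-Q =  4 → E
  i=26: M-J =  3 → D
  i=27: K-A = 10 → K
  i=28: Z-H = 18 → S
  shifts repeat with period 8: AEDKSHTM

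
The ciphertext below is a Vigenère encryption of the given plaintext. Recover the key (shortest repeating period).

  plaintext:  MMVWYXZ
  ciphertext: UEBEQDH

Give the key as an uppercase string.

  i= 0: U-M =  8 → I
  i= 1: E-M = 18 → S
  i= 2: B-V =  6 → G
  i= 3: E-W =  8 → I
  i= 4: Q-Y = 18 → S
  i= 5: D-X =  6 → G
  i= 6: H-Z =  8 → I
  shifts repeat with period 3: ISG

ISG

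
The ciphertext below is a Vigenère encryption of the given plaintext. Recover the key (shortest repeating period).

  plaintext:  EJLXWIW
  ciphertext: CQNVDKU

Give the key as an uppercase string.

YHC

  i= 0: C-E = 24 → Y
  i= 1: Q-J =  7 → H
  i= 2: N-L =  2 → C
  i= 3: V-X = 24 → Y
  i= 4: D-W =  7 → H
  i= 5: K-I =  2 → C
  i= 6: U-W = 24 → Y
  shifts repeat with period 3: YHC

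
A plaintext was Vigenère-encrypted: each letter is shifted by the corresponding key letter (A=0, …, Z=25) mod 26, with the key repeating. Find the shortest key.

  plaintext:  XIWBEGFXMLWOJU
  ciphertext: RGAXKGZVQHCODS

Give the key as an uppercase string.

UYEWGA

  i= 0: R-X = 20 → U
  i= 1: G-I = 24 → Y
  i= 2: A-W =  4 → E
  i= 3: X-B = 22 → W
  i= 4: K-E =  6 → G
  i= 5: G-G =  0 → A
  i= 6: Z-F = 20 → U
  i= 7: V-X = 24 → Y
  i= 8: Q-M =  4 → E
  i= 9: H-L = 22 → W
  i=10: C-W =  6 → G
  i=11: O-O =  0 → A
  i=12: D-J = 20 → U
  i=13: S-U = 24 → Y
  shifts repeat with period 6: UYEWGA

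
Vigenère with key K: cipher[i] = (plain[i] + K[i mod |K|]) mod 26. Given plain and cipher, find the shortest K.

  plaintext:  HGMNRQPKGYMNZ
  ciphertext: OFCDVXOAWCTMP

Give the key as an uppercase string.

  i= 0: O-H =  7 → H
  i= 1: F-G = 25 → Z
  i= 2: C-M = 16 → Q
  i= 3: D-N = 16 → Q
  i= 4: V-R =  4 → E
  i= 5: X-Q =  7 → H
  i= 6: O-P = 25 → Z
  i= 7: A-K = 16 → Q
  i= 8: W-G = 16 → Q
  i= 9: C-Y =  4 → E
  i=10: T-M =  7 → H
  i=11: M-N = 25 → Z
  i=12: P-Z = 16 → Q
  shifts repeat with period 5: HZQQE

HZQQE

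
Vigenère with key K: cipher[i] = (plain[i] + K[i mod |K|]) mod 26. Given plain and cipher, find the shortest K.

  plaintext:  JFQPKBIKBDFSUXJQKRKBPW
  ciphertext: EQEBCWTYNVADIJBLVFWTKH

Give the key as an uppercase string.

  i= 0: E-J = 21 → V
  i= 1: Q-F = 11 → L
  i= 2: E-Q = 14 → O
  i= 3: B-P = 12 → M
  i= 4: C-K = 18 → S
  i= 5: W-B = 21 → V
  i= 6: T-I = 11 → L
  i= 7: Y-K = 14 → O
  i= 8: N-B = 12 → M
  i= 9: V-D = 18 → S
  i=10: A-F = 21 → V
  i=11: D-S = 11 → L
  i=12: I-U = 14 → O
  i=13: J-X = 12 → M
  i=14: B-J = 18 → S
  i=15: L-Q = 21 → V
  i=16: V-K = 11 → L
  i=17: F-R = 14 → O
  i=18: W-K = 12 → M
  i=19: T-B = 18 → S
  i=20: K-P = 21 → V
  i=21: H-W = 11 → L
  shifts repeat with period 5: VLOMS

VLOMS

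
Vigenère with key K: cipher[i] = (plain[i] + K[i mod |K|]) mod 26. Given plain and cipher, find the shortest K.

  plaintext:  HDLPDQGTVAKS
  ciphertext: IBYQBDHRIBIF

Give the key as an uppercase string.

BYN

  i= 0: I-H =  1 → B
  i= 1: B-D = 24 → Y
  i= 2: Y-L = 13 → N
  i= 3: Q-P =  1 → B
  i= 4: B-D = 24 → Y
  i= 5: D-Q = 13 → N
  i= 6: H-G =  1 → B
  i= 7: R-T = 24 → Y
  i= 8: I-V = 13 → N
  i= 9: B-A =  1 → B
  i=10: I-K = 24 → Y
  i=11: F-S = 13 → N
  shifts repeat with period 3: BYN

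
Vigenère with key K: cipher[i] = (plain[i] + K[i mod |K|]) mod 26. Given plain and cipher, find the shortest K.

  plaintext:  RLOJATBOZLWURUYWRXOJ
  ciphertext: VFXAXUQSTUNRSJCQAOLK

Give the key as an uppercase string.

EUJRXBP

  i= 0: V-R =  4 → E
  i= 1: F-L = 20 → U
  i= 2: X-O =  9 → J
  i= 3: A-J = 17 → R
  i= 4: X-A = 23 → X
  i= 5: U-T =  1 → B
  i= 6: Q-B = 15 → P
  i= 7: S-O =  4 → E
  i= 8: T-Z = 20 → U
  i= 9: U-L =  9 → J
  i=10: N-W = 17 → R
  i=11: R-U = 23 → X
  i=12: S-R =  1 → B
  i=13: J-U = 15 → P
  i=14: C-Y =  4 → E
  i=15: Q-W = 20 → U
  i=16: A-R =  9 → J
  i=17: O-X = 17 → R
  i=18: L-O = 23 → X
  i=19: K-J =  1 → B
  shifts repeat with period 7: EUJRXBP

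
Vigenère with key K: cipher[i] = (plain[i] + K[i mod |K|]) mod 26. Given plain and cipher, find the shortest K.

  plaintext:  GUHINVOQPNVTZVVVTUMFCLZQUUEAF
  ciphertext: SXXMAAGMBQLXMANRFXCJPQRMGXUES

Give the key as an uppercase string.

  i= 0: S-G = 12 → M
  i= 1: X-U =  3 → D
  i= 2: X-H = 16 → Q
  i= 3: M-I =  4 → E
  i= 4: A-N = 13 → N
  i= 5: A-V =  5 → F
  i= 6: G-O = 18 → S
  i= 7: M-Q = 22 → W
  i= 8: B-P = 12 → M
  i= 9: Q-N =  3 → D
  i=10: L-V = 16 → Q
  i=11: X-T =  4 → E
  i=12: M-Z = 13 → N
  i=13: A-V =  5 → F
  i=14: N-V = 18 → S
  i=15: R-V = 22 → W
  i=16: F-T = 12 → M
  i=17: X-U =  3 → D
  i=18: C-M = 16 → Q
  i=19: J-F =  4 → E
  i=20: P-C = 13 → N
  i=21: Q-L =  5 → F
  i=22: R-Z = 18 → S
  i=23: M-Q = 22 → W
  i=24: G-U = 12 → M
  i=25: X-U =  3 → D
  i=26: U-E = 16 → Q
  i=27: E-A =  4 → E
  i=28: S-F = 13 → N
  shifts repeat with period 8: MDQENFSW

MDQENFSW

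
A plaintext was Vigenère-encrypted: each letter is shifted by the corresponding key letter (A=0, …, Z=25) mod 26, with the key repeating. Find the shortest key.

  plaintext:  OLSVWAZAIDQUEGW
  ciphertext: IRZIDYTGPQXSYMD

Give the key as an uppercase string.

  i= 0: I-O = 20 → U
  i= 1: R-L =  6 → G
  i= 2: Z-S =  7 → H
  i= 3: I-V = 13 → N
  i= 4: D-W =  7 → H
  i= 5: Y-A = 24 → Y
  i= 6: T-Z = 20 → U
  i= 7: G-A =  6 → G
  i= 8: P-I =  7 → H
  i= 9: Q-D = 13 → N
  i=10: X-Q =  7 → H
  i=11: S-U = 24 → Y
  i=12: Y-E = 20 → U
  i=13: M-G =  6 → G
  i=14: D-W =  7 → H
  shifts repeat with period 6: UGHNHY

UGHNHY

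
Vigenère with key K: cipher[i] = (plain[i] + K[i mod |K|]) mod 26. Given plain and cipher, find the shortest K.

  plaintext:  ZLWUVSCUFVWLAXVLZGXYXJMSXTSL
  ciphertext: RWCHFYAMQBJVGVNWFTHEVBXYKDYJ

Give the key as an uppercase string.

  i= 0: R-Z = 18 → S
  i= 1: W-L = 11 → L
  i= 2: C-W =  6 → G
  i= 3: H-U = 13 → N
  i= 4: F-V = 10 → K
  i= 5: Y-S =  6 → G
  i= 6: A-C = 24 → Y
  i= 7: M-U = 18 → S
  i= 8: Q-F = 11 → L
  i= 9: B-V =  6 → G
  i=10: J-W = 13 → N
  i=11: V-L = 10 → K
  i=12: G-A =  6 → G
  i=13: V-X = 24 → Y
  i=14: N-V = 18 → S
  i=15: W-L = 11 → L
  i=16: F-Z =  6 → G
  i=17: T-G = 13 → N
  i=18: H-X = 10 → K
  i=19: E-Y =  6 → G
  i=20: V-X = 24 → Y
  i=21: B-J = 18 → S
  i=22: X-M = 11 → L
  i=23: Y-S =  6 → G
  i=24: K-X = 13 → N
  i=25: D-T = 10 → K
  i=26: Y-S =  6 → G
  i=27: J-L = 24 → Y
  shifts repeat with period 7: SLGNKGY

SLGNKGY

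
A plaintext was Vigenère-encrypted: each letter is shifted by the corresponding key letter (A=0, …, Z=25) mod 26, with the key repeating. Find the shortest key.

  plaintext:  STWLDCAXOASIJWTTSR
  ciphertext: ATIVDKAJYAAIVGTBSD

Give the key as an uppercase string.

IAMKA

  i= 0: A-S =  8 → I
  i= 1: T-T =  0 → A
  i= 2: I-W = 12 → M
  i= 3: V-L = 10 → K
  i= 4: D-D =  0 → A
  i= 5: K-C =  8 → I
  i= 6: A-A =  0 → A
  i= 7: J-X = 12 → M
  i= 8: Y-O = 10 → K
  i= 9: A-A =  0 → A
  i=10: A-S =  8 → I
  i=11: I-I =  0 → A
  i=12: V-J = 12 → M
  i=13: G-W = 10 → K
  i=14: T-T =  0 → A
  i=15: B-T =  8 → I
  i=16: S-S =  0 → A
  i=17: D-R = 12 → M
  shifts repeat with period 5: IAMKA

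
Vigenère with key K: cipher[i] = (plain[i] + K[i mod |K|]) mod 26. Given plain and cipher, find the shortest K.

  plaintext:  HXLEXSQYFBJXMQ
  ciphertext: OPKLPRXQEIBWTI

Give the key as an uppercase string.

  i= 0: O-H =  7 → H
  i= 1: P-X = 18 → S
  i= 2: K-L = 25 → Z
  i= 3: L-E =  7 → H
  i= 4: P-X = 18 → S
  i= 5: R-S = 25 → Z
  i= 6: X-Q =  7 → H
  i= 7: Q-Y = 18 → S
  i= 8: E-F = 25 → Z
  i= 9: I-B =  7 → H
  i=10: B-J = 18 → S
  i=11: W-X = 25 → Z
  i=12: T-M =  7 → H
  i=13: I-Q = 18 → S
  shifts repeat with period 3: HSZ

HSZ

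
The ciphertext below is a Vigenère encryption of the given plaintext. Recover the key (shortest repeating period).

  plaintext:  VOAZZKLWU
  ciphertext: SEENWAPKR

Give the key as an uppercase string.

  i= 0: S-V = 23 → X
  i= 1: E-O = 16 → Q
  i= 2: E-A =  4 → E
  i= 3: N-Z = 14 → O
  i= 4: W-Z = 23 → X
  i= 5: A-K = 16 → Q
  i= 6: P-L =  4 → E
  i= 7: K-W = 14 → O
  i= 8: R-U = 23 → X
  shifts repeat with period 4: XQEO

XQEO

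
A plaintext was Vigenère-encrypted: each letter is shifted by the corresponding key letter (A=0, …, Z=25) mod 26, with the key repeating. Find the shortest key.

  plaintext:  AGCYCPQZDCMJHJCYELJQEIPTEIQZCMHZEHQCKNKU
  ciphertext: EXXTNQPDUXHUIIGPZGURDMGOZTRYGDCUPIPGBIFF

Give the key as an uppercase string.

  i= 0: E-A =  4 → E
  i= 1: X-G = 17 → R
  i= 2: X-C = 21 → V
  i= 3: T-Y = 21 → V
  i= 4: N-C = 11 → L
  i= 5: Q-P =  1 → B
  i= 6: P-Q = 25 → Z
  i= 7: D-Z =  4 → E
  i= 8: U-D = 17 → R
  i= 9: X-C = 21 → V
  i=10: H-M = 21 → V
  i=11: U-J = 11 → L
  i=12: I-H =  1 → B
  i=13: I-J = 25 → Z
  i=14: G-C =  4 → E
  i=15: P-Y = 17 → R
  i=16: Z-E = 21 → V
  i=17: G-L = 21 → V
  i=18: U-J = 11 → L
  i=19: R-Q =  1 → B
  i=20: D-E = 25 → Z
  i=21: M-I =  4 → E
  i=22: G-P = 17 → R
  i=23: O-T = 21 → V
  i=24: Z-E = 21 → V
  i=25: T-I = 11 → L
  i=26: R-Q =  1 → B
  i=27: Y-Z = 25 → Z
  i=28: G-C =  4 → E
  i=29: D-M = 17 → R
  i=30: C-H = 21 → V
  i=31: U-Z = 21 → V
  i=32: P-E = 11 → L
  i=33: I-H =  1 → B
  i=34: P-Q = 25 → Z
  i=35: G-C =  4 → E
  i=36: B-K = 17 → R
  i=37: I-N = 21 → V
  i=38: F-K = 21 → V
  i=39: F-U = 11 → L
  shifts repeat with period 7: ERVVLBZ

ERVVLBZ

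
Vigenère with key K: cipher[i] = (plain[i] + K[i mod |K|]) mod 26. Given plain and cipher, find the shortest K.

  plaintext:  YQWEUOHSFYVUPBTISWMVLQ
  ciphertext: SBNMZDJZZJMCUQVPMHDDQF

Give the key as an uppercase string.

  i= 0: S-Y = 20 → U
  i= 1: B-Q = 11 → L
  i= 2: N-W = 17 → R
  i= 3: M-E =  8 → I
  i= 4: Z-U =  5 → F
  i= 5: D-O = 15 → P
  i= 6: J-H =  2 → C
  i= 7: Z-S =  7 → H
  i= 8: Z-F = 20 → U
  i= 9: J-Y = 11 → L
  i=10: M-V = 17 → R
  i=11: C-U =  8 → I
  i=12: U-P =  5 → F
  i=13: Q-B = 15 → P
  i=14: V-T =  2 → C
  i=15: P-I =  7 → H
  i=16: M-S = 20 → U
  i=17: H-W = 11 → L
  i=18: D-M = 17 → R
  i=19: D-V =  8 → I
  i=20: Q-L =  5 → F
  i=21: F-Q = 15 → P
  shifts repeat with period 8: ULRIFPCH

ULRIFPCH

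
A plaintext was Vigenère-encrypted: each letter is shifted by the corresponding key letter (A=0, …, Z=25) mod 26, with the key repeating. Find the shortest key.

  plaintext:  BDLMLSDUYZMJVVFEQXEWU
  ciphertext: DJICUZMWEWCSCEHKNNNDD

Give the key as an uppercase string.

CGXQJHJ

  i= 0: D-B =  2 → C
  i= 1: J-D =  6 → G
  i= 2: I-L = 23 → X
  i= 3: C-M = 16 → Q
  i= 4: U-L =  9 → J
  i= 5: Z-S =  7 → H
  i= 6: M-D =  9 → J
  i= 7: W-U =  2 → C
  i= 8: E-Y =  6 → G
  i= 9: W-Z = 23 → X
  i=10: C-M = 16 → Q
  i=11: S-J =  9 → J
  i=12: C-V =  7 → H
  i=13: E-V =  9 → J
  i=14: H-F =  2 → C
  i=15: K-E =  6 → G
  i=16: N-Q = 23 → X
  i=17: N-X = 16 → Q
  i=18: N-E =  9 → J
  i=19: D-W =  7 → H
  i=20: D-U =  9 → J
  shifts repeat with period 7: CGXQJHJ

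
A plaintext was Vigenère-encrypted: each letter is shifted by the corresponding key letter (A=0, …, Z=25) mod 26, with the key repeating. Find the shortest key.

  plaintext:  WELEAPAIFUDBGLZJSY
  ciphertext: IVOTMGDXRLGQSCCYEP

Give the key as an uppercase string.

  i= 0: I-W = 12 → M
  i= 1: V-E = 17 → R
  i= 2: O-L =  3 → D
  i= 3: T-E = 15 → P
  i= 4: M-A = 12 → M
  i= 5: G-P = 17 → R
  i= 6: D-A =  3 → D
  i= 7: X-I = 15 → P
  i= 8: R-F = 12 → M
  i= 9: L-U = 17 → R
  i=10: G-D =  3 → D
  i=11: Q-B = 15 → P
  i=12: S-G = 12 → M
  i=13: C-L = 17 → R
  i=14: C-Z =  3 → D
  i=15: Y-J = 15 → P
  i=16: E-S = 12 → M
  i=17: P-Y = 17 → R
  shifts repeat with period 4: MRDP

MRDP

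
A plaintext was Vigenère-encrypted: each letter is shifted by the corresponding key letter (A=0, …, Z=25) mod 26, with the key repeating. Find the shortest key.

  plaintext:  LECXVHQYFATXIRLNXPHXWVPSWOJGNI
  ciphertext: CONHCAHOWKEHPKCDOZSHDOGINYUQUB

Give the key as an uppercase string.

RKLKHTRQ

  i= 0: C-L = 17 → R
  i= 1: O-E = 10 → K
  i= 2: N-C = 11 → L
  i= 3: H-X = 10 → K
  i= 4: C-V =  7 → H
  i= 5: A-H = 19 → T
  i= 6: H-Q = 17 → R
  i= 7: O-Y = 16 → Q
  i= 8: W-F = 17 → R
  i= 9: K-A = 10 → K
  i=10: E-T = 11 → L
  i=11: H-X = 10 → K
  i=12: P-I =  7 → H
  i=13: K-R = 19 → T
  i=14: C-L = 17 → R
  i=15: D-N = 16 → Q
  i=16: O-X = 17 → R
  i=17: Z-P = 10 → K
  i=18: S-H = 11 → L
  i=19: H-X = 10 → K
  i=20: D-W =  7 → H
  i=21: O-V = 19 → T
  i=22: G-P = 17 → R
  i=23: I-S = 16 → Q
  i=24: N-W = 17 → R
  i=25: Y-O = 10 → K
  i=26: U-J = 11 → L
  i=27: Q-G = 10 → K
  i=28: U-N =  7 → H
  i=29: B-I = 19 → T
  shifts repeat with period 8: RKLKHTRQ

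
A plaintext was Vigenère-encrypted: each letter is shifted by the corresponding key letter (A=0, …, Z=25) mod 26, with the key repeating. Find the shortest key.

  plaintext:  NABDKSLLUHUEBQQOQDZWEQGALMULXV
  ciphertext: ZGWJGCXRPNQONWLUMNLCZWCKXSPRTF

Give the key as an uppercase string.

  i= 0: Z-N = 12 → M
  i= 1: G-A =  6 → G
  i= 2: W-B = 21 → V
  i= 3: J-D =  6 → G
  i= 4: G-K = 22 → W
  i= 5: C-S = 10 → K
  i= 6: X-L = 12 → M
  i= 7: R-L =  6 → G
  i= 8: P-U = 21 → V
  i= 9: N-H =  6 → G
  i=10: Q-U = 22 → W
  i=11: O-E = 10 → K
  i=12: N-B = 12 → M
  i=13: W-Q =  6 → G
  i=14: L-Q = 21 → V
  i=15: U-O =  6 → G
  i=16: M-Q = 22 → W
  i=17: N-D = 10 → K
  i=18: L-Z = 12 → M
  i=19: C-W =  6 → G
  i=20: Z-E = 21 → V
  i=21: W-Q =  6 → G
  i=22: C-G = 22 → W
  i=23: K-A = 10 → K
  i=24: X-L = 12 → M
  i=25: S-M =  6 → G
  i=26: P-U = 21 → V
  i=27: R-L =  6 → G
  i=28: T-X = 22 → W
  i=29: F-V = 10 → K
  shifts repeat with period 6: MGVGWK

MGVGWK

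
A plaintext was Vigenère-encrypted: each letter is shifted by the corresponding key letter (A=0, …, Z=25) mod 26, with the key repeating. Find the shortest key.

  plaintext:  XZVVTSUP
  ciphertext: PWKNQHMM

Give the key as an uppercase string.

  i= 0: P-X = 18 → S
  i= 1: W-Z = 23 → X
  i= 2: K-V = 15 → P
  i= 3: N-V = 18 → S
  i= 4: Q-T = 23 → X
  i= 5: H-S = 15 → P
  i= 6: M-U = 18 → S
  i= 7: M-P = 23 → X
  shifts repeat with period 3: SXP

SXP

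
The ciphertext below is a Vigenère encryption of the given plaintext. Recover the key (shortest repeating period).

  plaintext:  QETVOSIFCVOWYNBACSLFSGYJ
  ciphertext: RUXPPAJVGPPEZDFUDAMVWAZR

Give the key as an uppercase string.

  i= 0: R-Q =  1 → B
  i= 1: U-E = 16 → Q
  i= 2: X-T =  4 → E
  i= 3: P-V = 20 → U
  i= 4: P-O =  1 → B
  i= 5: A-S =  8 → I
  i= 6: J-I =  1 → B
  i= 7: V-F = 16 → Q
  i= 8: G-C =  4 → E
  i= 9: P-V = 20 → U
  i=10: P-O =  1 → B
  i=11: E-W =  8 → I
  i=12: Z-Y =  1 → B
  i=13: D-N = 16 → Q
  i=14: F-B =  4 → E
  i=15: U-A = 20 → U
  i=16: D-C =  1 → B
  i=17: A-S =  8 → I
  i=18: M-L =  1 → B
  i=19: V-F = 16 → Q
  i=20: W-S =  4 → E
  i=21: A-G = 20 → U
  i=22: Z-Y =  1 → B
  i=23: R-J =  8 → I
  shifts repeat with period 6: BQEUBI

BQEUBI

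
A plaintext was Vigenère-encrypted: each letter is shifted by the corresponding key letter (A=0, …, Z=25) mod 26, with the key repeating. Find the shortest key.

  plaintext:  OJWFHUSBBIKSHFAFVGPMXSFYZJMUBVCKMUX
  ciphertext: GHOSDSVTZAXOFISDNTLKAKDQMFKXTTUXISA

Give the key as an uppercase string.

SYSNWYD

  i= 0: G-O = 18 → S
  i= 1: H-J = 24 → Y
  i= 2: O-W = 18 → S
  i= 3: S-F = 13 → N
  i= 4: D-H = 22 → W
  i= 5: S-U = 24 → Y
  i= 6: V-S =  3 → D
  i= 7: T-B = 18 → S
  i= 8: Z-B = 24 → Y
  i= 9: A-I = 18 → S
  i=10: X-K = 13 → N
  i=11: O-S = 22 → W
  i=12: F-H = 24 → Y
  i=13: I-F =  3 → D
  i=14: S-A = 18 → S
  i=15: D-F = 24 → Y
  i=16: N-V = 18 → S
  i=17: T-G = 13 → N
  i=18: L-P = 22 → W
  i=19: K-M = 24 → Y
  i=20: A-X =  3 → D
  i=21: K-S = 18 → S
  i=22: D-F = 24 → Y
  i=23: Q-Y = 18 → S
  i=24: M-Z = 13 → N
  i=25: F-J = 22 → W
  i=26: K-M = 24 → Y
  i=27: X-U =  3 → D
  i=28: T-B = 18 → S
  i=29: T-V = 24 → Y
  i=30: U-C = 18 → S
  i=31: X-K = 13 → N
  i=32: I-M = 22 → W
  i=33: S-U = 24 → Y
  i=34: A-X =  3 → D
  shifts repeat with period 7: SYSNWYD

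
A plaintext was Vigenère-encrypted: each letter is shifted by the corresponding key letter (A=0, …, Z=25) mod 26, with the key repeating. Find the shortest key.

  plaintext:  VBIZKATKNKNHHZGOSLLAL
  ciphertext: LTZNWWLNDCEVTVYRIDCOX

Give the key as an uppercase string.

QSROMWSD

  i= 0: L-V = 16 → Q
  i= 1: T-B = 18 → S
  i= 2: Z-I = 17 → R
  i= 3: N-Z = 14 → O
  i= 4: W-K = 12 → M
  i= 5: W-A = 22 → W
  i= 6: L-T = 18 → S
  i= 7: N-K =  3 → D
  i= 8: D-N = 16 → Q
  i= 9: C-K = 18 → S
  i=10: E-N = 17 → R
  i=11: V-H = 14 → O
  i=12: T-H = 12 → M
  i=13: V-Z = 22 → W
  i=14: Y-G = 18 → S
  i=15: R-O =  3 → D
  i=16: I-S = 16 → Q
  i=17: D-L = 18 → S
  i=18: C-L = 17 → R
  i=19: O-A = 14 → O
  i=20: X-L = 12 → M
  shifts repeat with period 8: QSROMWSD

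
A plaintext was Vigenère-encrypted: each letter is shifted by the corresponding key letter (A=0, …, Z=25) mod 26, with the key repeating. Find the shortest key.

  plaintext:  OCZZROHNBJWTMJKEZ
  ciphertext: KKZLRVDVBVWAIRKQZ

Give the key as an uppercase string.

WIAMAH

  i= 0: K-O = 22 → W
  i= 1: K-C =  8 → I
  i= 2: Z-Z =  0 → A
  i= 3: L-Z = 12 → M
  i= 4: R-R =  0 → A
  i= 5: V-O =  7 → H
  i= 6: D-H = 22 → W
  i= 7: V-N =  8 → I
  i= 8: B-B =  0 → A
  i= 9: V-J = 12 → M
  i=10: W-W =  0 → A
  i=11: A-T =  7 → H
  i=12: I-M = 22 → W
  i=13: R-J =  8 → I
  i=14: K-K =  0 → A
  i=15: Q-E = 12 → M
  i=16: Z-Z =  0 → A
  shifts repeat with period 6: WIAMAH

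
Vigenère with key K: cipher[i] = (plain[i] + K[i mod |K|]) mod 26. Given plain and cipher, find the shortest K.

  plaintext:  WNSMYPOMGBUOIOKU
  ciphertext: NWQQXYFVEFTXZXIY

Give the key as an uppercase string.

  i= 0: N-W = 17 → R
  i= 1: W-N =  9 → J
  i= 2: Q-S = 24 → Y
  i= 3: Q-M =  4 → E
  i= 4: X-Y = 25 → Z
  i= 5: Y-P =  9 → J
  i= 6: F-O = 17 → R
  i= 7: V-M =  9 → J
  i= 8: E-G = 24 → Y
  i= 9: F-B =  4 → E
  i=10: T-U = 25 → Z
  i=11: X-O =  9 → J
  i=12: Z-I = 17 → R
  i=13: X-O =  9 → J
  i=14: I-K = 24 → Y
  i=15: Y-U =  4 → E
  shifts repeat with period 6: RJYEZJ

RJYEZJ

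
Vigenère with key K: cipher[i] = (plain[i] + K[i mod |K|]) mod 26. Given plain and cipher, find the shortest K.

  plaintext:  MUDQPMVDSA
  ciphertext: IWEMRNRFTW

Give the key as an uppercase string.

WCB

  i= 0: I-M = 22 → W
  i= 1: W-U =  2 → C
  i= 2: E-D =  1 → B
  i= 3: M-Q = 22 → W
  i= 4: R-P =  2 → C
  i= 5: N-M =  1 → B
  i= 6: R-V = 22 → W
  i= 7: F-D =  2 → C
  i= 8: T-S =  1 → B
  i= 9: W-A = 22 → W
  shifts repeat with period 3: WCB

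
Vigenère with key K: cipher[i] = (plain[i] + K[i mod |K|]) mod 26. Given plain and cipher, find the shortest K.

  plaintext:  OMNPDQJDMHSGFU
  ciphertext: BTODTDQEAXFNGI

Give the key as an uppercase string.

NHBOQ

  i= 0: B-O = 13 → N
  i= 1: T-M =  7 → H
  i= 2: O-N =  1 → B
  i= 3: D-P = 14 → O
  i= 4: T-D = 16 → Q
  i= 5: D-Q = 13 → N
  i= 6: Q-J =  7 → H
  i= 7: E-D =  1 → B
  i= 8: A-M = 14 → O
  i= 9: X-H = 16 → Q
  i=10: F-S = 13 → N
  i=11: N-G =  7 → H
  i=12: G-F =  1 → B
  i=13: I-U = 14 → O
  shifts repeat with period 5: NHBOQ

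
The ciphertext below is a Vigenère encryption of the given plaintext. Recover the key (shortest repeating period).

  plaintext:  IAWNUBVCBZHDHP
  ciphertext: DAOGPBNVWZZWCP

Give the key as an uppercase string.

  i= 0: D-I = 21 → V
  i= 1: A-A =  0 → A
  i= 2: O-W = 18 → S
  i= 3: G-N = 19 → T
  i= 4: P-U = 21 → V
  i= 5: B-B =  0 → A
  i= 6: N-V = 18 → S
  i= 7: V-C = 19 → T
  i= 8: W-B = 21 → V
  i= 9: Z-Z =  0 → A
  i=10: Z-H = 18 → S
  i=11: W-D = 19 → T
  i=12: C-H = 21 → V
  i=13: P-P =  0 → A
  shifts repeat with period 4: VAST

VAST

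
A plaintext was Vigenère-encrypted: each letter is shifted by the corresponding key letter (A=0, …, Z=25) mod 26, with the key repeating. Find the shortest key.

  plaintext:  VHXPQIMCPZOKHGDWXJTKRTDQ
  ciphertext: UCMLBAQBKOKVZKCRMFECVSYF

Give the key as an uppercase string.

ZVPWLSE

  i= 0: U-V = 25 → Z
  i= 1: C-H = 21 → V
  i= 2: M-X = 15 → P
  i= 3: L-P = 22 → W
  i= 4: B-Q = 11 → L
  i= 5: A-I = 18 → S
  i= 6: Q-M =  4 → E
  i= 7: B-C = 25 → Z
  i= 8: K-P = 21 → V
  i= 9: O-Z = 15 → P
  i=10: K-O = 22 → W
  i=11: V-K = 11 → L
  i=12: Z-H = 18 → S
  i=13: K-G =  4 → E
  i=14: C-D = 25 → Z
  i=15: R-W = 21 → V
  i=16: M-X = 15 → P
  i=17: F-J = 22 → W
  i=18: E-T = 11 → L
  i=19: C-K = 18 → S
  i=20: V-R =  4 → E
  i=21: S-T = 25 → Z
  i=22: Y-D = 21 → V
  i=23: F-Q = 15 → P
  shifts repeat with period 7: ZVPWLSE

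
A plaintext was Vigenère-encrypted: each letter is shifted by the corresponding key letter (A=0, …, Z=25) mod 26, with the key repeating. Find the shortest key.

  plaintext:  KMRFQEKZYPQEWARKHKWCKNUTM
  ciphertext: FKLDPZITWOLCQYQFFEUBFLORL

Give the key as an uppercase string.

VYUYZ

  i= 0: F-K = 21 → V
  i= 1: K-M = 24 → Y
  i= 2: L-R = 20 → U
  i= 3: D-F = 24 → Y
  i= 4: P-Q = 25 → Z
  i= 5: Z-E = 21 → V
  i= 6: I-K = 24 → Y
  i= 7: T-Z = 20 → U
  i= 8: W-Y = 24 → Y
  i= 9: O-P = 25 → Z
  i=10: L-Q = 21 → V
  i=11: C-E = 24 → Y
  i=12: Q-W = 20 → U
  i=13: Y-A = 24 → Y
  i=14: Q-R = 25 → Z
  i=15: F-K = 21 → V
  i=16: F-H = 24 → Y
  i=17: E-K = 20 → U
  i=18: U-W = 24 → Y
  i=19: B-C = 25 → Z
  i=20: F-K = 21 → V
  i=21: L-N = 24 → Y
  i=22: O-U = 20 → U
  i=23: R-T = 24 → Y
  i=24: L-M = 25 → Z
  shifts repeat with period 5: VYUYZ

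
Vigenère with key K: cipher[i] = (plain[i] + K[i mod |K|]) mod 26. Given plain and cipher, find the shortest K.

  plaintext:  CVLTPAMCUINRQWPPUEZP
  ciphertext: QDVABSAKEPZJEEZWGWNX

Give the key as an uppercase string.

OIKHMS

  i= 0: Q-C = 14 → O
  i= 1: D-V =  8 → I
  i= 2: V-L = 10 → K
  i= 3: A-T =  7 → H
  i= 4: B-P = 12 → M
  i= 5: S-A = 18 → S
  i= 6: A-M = 14 → O
  i= 7: K-C =  8 → I
  i= 8: E-U = 10 → K
  i= 9: P-I =  7 → H
  i=10: Z-N = 12 → M
  i=11: J-R = 18 → S
  i=12: E-Q = 14 → O
  i=13: E-W =  8 → I
  i=14: Z-P = 10 → K
  i=15: W-P =  7 → H
  i=16: G-U = 12 → M
  i=17: W-E = 18 → S
  i=18: N-Z = 14 → O
  i=19: X-P =  8 → I
  shifts repeat with period 6: OIKHMS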